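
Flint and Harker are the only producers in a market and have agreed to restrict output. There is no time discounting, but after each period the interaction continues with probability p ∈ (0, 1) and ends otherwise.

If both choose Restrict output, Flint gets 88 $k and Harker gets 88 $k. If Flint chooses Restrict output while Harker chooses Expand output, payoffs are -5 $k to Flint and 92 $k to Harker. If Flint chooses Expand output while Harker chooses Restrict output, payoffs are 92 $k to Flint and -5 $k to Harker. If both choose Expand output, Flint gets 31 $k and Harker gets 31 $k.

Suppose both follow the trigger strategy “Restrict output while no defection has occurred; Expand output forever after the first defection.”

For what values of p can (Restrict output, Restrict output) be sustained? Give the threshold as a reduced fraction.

Expected cooperation value is 88 + p·88 + p²·88 + … = 88/(1−p); deviation gives 92 + p·31/(1−p).
88 ≥ 92(1−p) + 31p ⇒ 61p ≥ 4 ⇒ p ≥ 4/61.

4/61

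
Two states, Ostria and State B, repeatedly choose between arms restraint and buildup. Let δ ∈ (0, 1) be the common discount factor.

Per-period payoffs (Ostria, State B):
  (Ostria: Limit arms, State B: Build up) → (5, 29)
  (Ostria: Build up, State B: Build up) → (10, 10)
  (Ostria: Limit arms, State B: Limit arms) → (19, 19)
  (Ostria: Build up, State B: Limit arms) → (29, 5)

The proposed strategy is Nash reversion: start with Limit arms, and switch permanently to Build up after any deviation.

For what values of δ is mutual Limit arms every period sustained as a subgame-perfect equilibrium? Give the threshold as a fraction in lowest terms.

10/19

Cooperation forever yields 19 each period: 19/(1−δ).
Deviating yields 29 once, then 10 forever: 29 + 10δ/(1−δ).
No profitable deviation requires 19/(1−δ) ≥ 29 + 10δ/(1−δ).
Multiplying by (1−δ): 19 ≥ 29(1−δ) + 10δ = 29 − 19δ.
So 19δ ≥ 10, i.e. δ ≥ 10/19.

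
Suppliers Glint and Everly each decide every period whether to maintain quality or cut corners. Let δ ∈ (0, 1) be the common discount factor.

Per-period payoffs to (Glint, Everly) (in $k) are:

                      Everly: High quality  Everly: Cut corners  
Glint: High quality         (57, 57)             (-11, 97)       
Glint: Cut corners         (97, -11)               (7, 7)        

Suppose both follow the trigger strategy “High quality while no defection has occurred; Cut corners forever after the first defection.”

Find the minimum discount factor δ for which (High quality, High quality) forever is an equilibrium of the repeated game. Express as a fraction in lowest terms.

4/9

Cooperation forever yields 57 each period: 57/(1−δ).
Deviating yields 97 once, then 7 forever: 97 + 7δ/(1−δ).
No profitable deviation requires 57/(1−δ) ≥ 97 + 7δ/(1−δ).
Multiplying by (1−δ): 57 ≥ 97(1−δ) + 7δ = 97 − 90δ.
So 90δ ≥ 40, i.e. δ ≥ 40/90 = 4/9.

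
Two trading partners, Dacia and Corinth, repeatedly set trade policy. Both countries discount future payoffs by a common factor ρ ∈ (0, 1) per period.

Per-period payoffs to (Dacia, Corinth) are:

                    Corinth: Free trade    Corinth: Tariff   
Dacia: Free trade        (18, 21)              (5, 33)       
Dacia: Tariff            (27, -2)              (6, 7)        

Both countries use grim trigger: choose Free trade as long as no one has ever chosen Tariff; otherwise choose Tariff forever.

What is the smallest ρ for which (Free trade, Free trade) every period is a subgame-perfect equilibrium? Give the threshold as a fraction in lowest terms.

For Dacia: deviation gain 27−18 = 9, per-period punishment loss 18−6 = 12. IC gives ρ ≥ 9/21 = 3/7.
For Corinth: gain 12, loss 14 per period, so ρ ≥ 12/26 = 6/13.
The tighter constraint is Corinth's, so cooperation needs ρ ≥ 6/13.

6/13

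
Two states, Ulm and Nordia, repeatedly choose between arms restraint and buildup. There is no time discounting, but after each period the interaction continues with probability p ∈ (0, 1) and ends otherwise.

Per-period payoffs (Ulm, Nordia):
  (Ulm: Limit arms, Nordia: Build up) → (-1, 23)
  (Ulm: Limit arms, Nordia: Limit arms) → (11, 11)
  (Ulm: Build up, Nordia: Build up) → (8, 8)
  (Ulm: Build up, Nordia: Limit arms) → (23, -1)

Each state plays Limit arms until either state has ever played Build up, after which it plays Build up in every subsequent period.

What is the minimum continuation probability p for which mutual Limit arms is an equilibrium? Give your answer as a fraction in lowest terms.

With no time discounting, the continuation probability p plays the role of the discount factor.
Grim-trigger IC: 11/(1−p) ≥ 23 + 8p/(1−p) ⇒ p ≥ (23−11)/(23−8) = 4/5.

4/5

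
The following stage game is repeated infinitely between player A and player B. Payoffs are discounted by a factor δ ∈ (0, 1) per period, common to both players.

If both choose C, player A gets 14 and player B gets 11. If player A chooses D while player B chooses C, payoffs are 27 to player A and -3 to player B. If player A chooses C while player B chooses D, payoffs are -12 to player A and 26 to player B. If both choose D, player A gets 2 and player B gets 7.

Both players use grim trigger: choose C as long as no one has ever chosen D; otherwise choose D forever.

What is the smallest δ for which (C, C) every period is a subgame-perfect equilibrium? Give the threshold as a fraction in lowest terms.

player A's threshold: (27−14)/(27−2) = 13/25.
player B's threshold: (26−11)/(26−7) = 15/19.
13/25 < 15/19, so player B binds and δ* = 15/19.

15/19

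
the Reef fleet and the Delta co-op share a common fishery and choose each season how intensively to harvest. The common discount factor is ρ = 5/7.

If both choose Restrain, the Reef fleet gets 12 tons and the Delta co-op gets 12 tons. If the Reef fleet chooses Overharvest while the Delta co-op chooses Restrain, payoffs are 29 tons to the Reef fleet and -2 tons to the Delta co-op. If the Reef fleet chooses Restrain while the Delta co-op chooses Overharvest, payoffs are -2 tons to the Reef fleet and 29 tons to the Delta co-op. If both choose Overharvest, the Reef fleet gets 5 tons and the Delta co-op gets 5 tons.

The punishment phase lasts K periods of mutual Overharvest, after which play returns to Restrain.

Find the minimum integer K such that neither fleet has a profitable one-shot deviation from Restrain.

No profitable deviation requires (12−5)(ρ+…+ρ^K) ≥ 29−12, i.e. ρ+…+ρ^K ≥ 17/7 ≈ 2.4286.
With ρ = 5/7, the partial sums are K=1: 0.7143, K=2: 1.2245, …, K=9: 2.3790, K=10: 2.4136, K=11: 2.4383.
K = 11 is the first length at which the sum reaches 2.4286.

11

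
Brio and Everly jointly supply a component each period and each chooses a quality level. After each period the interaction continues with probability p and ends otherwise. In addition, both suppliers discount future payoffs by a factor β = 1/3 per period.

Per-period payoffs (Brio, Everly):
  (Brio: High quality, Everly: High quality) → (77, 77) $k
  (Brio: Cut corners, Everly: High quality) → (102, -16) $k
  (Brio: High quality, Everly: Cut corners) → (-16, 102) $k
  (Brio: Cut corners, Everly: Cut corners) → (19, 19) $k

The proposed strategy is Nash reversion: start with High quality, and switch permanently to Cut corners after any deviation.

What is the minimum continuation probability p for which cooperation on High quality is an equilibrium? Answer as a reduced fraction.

75/83

Expected continuation weight on next period's payoff is β·p = 1/3·p, which plays the role of the discount factor.
Cooperation requires 1/3·p ≥ (102−77)/(102−19) = 25/83, hence p ≥ 75/83.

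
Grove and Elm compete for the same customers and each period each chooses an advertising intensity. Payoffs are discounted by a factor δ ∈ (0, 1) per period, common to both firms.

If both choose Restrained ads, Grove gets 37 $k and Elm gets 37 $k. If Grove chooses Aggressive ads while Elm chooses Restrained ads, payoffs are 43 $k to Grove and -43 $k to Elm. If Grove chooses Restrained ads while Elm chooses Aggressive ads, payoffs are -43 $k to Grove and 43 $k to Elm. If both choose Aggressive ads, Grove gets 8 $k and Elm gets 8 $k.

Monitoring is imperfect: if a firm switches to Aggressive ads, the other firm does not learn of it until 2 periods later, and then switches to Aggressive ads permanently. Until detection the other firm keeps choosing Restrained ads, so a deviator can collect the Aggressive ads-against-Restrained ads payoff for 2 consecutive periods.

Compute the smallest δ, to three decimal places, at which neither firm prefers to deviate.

0.414

Deviating for the 2 undetected periods gains 43−37 = 6 per period over cooperation, then loses 37−8 = 29 per period forever once punishment starts.
Gain: 6(1 + δ + … + δ^1); loss: 29·δ^2/(1−δ).
No profitable deviation ⇔ 6(1−δ^2) ≤ 29·δ^2, i.e. δ^2 ≥ 6/(6+29) = 6/35.
Hence δ ≥ (6/35)^(1/2) ≈ 0.414.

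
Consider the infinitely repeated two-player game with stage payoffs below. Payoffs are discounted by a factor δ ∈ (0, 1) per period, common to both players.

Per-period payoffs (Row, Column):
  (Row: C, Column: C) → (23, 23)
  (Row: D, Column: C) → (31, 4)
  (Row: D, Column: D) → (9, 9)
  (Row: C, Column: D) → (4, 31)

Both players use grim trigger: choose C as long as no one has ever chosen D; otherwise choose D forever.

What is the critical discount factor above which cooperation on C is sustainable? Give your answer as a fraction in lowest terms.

4/11

Cooperation forever yields 23 each period: 23/(1−δ).
Deviating yields 31 once, then 9 forever: 31 + 9δ/(1−δ).
No profitable deviation requires 23/(1−δ) ≥ 31 + 9δ/(1−δ).
Multiplying by (1−δ): 23 ≥ 31(1−δ) + 9δ = 31 − 22δ.
So 22δ ≥ 8, i.e. δ ≥ 8/22 = 4/11.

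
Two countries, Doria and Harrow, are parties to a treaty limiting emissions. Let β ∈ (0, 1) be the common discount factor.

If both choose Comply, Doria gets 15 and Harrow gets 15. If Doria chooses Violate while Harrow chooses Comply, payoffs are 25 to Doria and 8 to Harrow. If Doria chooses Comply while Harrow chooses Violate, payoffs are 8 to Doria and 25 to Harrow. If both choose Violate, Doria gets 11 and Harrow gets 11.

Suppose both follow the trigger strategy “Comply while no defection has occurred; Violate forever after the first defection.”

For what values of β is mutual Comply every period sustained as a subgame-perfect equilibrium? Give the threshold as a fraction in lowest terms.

5/7

Under grim trigger the critical discount factor is (T−C)/(T−P) with T = 25, C = 15, P = 11.
β* = (25−15)/(25−11) = 10/14 = 5/7.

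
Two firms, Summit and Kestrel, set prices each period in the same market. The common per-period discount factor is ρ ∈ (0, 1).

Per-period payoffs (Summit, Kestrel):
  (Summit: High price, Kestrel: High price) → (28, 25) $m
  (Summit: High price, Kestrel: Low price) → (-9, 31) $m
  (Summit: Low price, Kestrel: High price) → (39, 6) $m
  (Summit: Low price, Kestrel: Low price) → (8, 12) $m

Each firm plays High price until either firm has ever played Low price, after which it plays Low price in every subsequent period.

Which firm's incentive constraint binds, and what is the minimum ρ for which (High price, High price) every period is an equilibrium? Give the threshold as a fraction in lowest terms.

Summit; ρ ≥ 11/31

For Summit: deviation gain 39−28 = 11, per-period punishment loss 28−8 = 20. IC gives ρ ≥ 11/31.
For Kestrel: gain 6, loss 13 per period, so ρ ≥ 6/19.
The tighter constraint is Summit's, so cooperation needs ρ ≥ 11/31.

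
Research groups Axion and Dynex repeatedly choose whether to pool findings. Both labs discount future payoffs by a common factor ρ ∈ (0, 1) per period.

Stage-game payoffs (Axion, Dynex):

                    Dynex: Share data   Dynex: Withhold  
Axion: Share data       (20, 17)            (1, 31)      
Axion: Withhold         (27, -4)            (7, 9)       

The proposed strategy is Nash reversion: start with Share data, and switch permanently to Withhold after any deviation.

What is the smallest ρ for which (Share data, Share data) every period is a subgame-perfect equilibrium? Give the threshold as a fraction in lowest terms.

7/11

For Axion: deviation gain 27−20 = 7, per-period punishment loss 20−7 = 13. IC gives ρ ≥ 7/20.
For Dynex: gain 14, loss 8 per period, so ρ ≥ 14/22 = 7/11.
The tighter constraint is Dynex's, so cooperation needs ρ ≥ 7/11.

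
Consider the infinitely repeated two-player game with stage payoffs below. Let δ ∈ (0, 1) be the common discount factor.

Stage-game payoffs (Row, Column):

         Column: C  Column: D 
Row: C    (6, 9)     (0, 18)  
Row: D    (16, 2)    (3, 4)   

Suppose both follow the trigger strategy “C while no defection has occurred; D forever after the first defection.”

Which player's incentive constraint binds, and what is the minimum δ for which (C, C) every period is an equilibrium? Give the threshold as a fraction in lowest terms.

Row: cooperation gives 6 each period; deviation gives 16 once then 3 forever.
  6/(1−δ) ≥ 16 + 3δ/(1−δ) ⇒ δ ≥ 10/13.
Column: cooperation gives 9 each period; deviation gives 18 once then 4 forever.
  δ ≥ 9/14.
Both must hold, so the binding constraint is Row's: δ ≥ 10/13.

Row; δ ≥ 10/13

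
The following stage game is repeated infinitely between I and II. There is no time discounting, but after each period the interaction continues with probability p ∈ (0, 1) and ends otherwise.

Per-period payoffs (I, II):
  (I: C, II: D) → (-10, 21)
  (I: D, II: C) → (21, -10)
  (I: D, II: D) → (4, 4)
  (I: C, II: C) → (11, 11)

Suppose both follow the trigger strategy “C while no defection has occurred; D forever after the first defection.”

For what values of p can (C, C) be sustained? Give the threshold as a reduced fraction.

With no time discounting, the continuation probability p plays the role of the discount factor.
Grim-trigger IC: 11/(1−p) ≥ 21 + 4p/(1−p) ⇒ p ≥ (21−11)/(21−4) = 10/17.

10/17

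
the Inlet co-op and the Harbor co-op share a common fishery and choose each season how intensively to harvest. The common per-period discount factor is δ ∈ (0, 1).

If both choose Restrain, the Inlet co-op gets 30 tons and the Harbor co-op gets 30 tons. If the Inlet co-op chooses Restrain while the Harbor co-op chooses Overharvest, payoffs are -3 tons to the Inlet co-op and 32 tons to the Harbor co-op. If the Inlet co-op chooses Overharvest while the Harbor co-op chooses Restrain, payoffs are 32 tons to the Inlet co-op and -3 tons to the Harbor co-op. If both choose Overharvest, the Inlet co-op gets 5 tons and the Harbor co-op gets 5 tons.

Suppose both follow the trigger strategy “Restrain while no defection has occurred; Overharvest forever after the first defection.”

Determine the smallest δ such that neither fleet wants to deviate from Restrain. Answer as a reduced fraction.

2/27

Under grim trigger the critical discount factor is (T−C)/(T−P) with T = 32, C = 30, P = 5.
δ* = (32−30)/(32−5) = 2/27.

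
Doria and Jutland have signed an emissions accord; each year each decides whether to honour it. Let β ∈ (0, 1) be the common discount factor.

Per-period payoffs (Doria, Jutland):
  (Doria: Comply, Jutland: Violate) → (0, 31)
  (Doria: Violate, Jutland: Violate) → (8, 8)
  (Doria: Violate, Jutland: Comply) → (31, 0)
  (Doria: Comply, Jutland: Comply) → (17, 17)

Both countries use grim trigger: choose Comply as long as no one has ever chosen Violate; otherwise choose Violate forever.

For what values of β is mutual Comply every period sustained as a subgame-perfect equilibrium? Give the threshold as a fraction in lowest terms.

14/23

17/(1−β) ≥ 31 + 8β/(1−β)
17 ≥ 31 − 23β
β ≥ 14/23.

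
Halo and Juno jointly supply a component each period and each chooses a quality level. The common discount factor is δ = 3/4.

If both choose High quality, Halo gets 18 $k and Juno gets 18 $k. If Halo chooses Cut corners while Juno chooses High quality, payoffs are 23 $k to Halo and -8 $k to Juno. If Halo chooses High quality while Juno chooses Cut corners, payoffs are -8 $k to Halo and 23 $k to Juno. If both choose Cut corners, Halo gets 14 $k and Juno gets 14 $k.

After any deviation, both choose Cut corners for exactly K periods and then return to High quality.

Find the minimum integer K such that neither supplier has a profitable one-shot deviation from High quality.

2

IC: δ(1−δ^K)/(1−δ) ≥ (23−18)/(18−14) = 5/4.
With δ = 3/4: need 1 − δ^K ≥ 5/4·(1−3/4)/(3/4), i.e. δ^K ≤ 0.5833.
Since (3/4)^1 = 0.7500 and (3/4)^2 = 0.5625, the smallest such K is 2.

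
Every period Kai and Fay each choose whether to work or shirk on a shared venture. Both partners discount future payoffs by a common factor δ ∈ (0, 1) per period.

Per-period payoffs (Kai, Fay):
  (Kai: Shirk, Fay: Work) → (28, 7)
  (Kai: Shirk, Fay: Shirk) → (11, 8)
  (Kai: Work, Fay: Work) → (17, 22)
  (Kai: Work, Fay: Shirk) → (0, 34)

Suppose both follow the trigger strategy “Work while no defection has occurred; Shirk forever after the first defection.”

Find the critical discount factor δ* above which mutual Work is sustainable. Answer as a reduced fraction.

11/17

Kai: cooperation gives 17 each period; deviation gives 28 once then 11 forever.
  17/(1−δ) ≥ 28 + 11δ/(1−δ) ⇒ δ ≥ 11/17.
Fay: cooperation gives 22 each period; deviation gives 34 once then 8 forever.
  δ ≥ 12/26 = 6/13.
Both must hold, so the binding constraint is Kai's: δ ≥ 11/17.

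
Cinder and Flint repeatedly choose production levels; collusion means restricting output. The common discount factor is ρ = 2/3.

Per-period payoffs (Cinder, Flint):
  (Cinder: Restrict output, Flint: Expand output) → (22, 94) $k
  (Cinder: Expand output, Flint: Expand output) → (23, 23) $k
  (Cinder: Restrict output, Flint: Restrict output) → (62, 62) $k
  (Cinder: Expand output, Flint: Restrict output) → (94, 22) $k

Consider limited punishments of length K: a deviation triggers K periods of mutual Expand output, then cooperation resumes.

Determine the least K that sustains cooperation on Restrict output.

2

IC: ρ(1−ρ^K)/(1−ρ) ≥ (94−62)/(62−23) = 32/39.
With ρ = 2/3: need 1 − ρ^K ≥ 32/39·(1−2/3)/(2/3), i.e. ρ^K ≤ 0.5897.
Since (2/3)^1 = 0.6667 and (2/3)^2 = 0.4444, the smallest such K is 2.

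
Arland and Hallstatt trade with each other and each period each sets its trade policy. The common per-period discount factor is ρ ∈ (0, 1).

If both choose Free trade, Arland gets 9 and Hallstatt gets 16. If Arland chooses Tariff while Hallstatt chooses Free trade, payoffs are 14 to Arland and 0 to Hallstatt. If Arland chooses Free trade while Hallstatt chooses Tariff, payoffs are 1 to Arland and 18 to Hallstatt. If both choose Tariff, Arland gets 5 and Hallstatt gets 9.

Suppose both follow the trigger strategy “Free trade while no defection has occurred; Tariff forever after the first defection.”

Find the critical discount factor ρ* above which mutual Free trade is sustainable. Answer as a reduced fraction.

Arland: cooperation gives 9 each period; deviation gives 14 once then 5 forever.
  9/(1−ρ) ≥ 14 + 5ρ/(1−ρ) ⇒ ρ ≥ 5/9.
Hallstatt: cooperation gives 16 each period; deviation gives 18 once then 9 forever.
  ρ ≥ 2/9.
Both must hold, so the binding constraint is Arland's: ρ ≥ 5/9.

5/9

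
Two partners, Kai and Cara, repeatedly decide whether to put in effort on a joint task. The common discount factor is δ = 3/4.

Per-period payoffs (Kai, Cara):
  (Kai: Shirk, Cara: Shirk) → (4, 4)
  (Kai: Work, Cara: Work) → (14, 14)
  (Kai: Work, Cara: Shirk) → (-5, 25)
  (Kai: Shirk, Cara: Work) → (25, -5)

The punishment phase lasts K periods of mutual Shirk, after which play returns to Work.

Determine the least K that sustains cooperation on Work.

No profitable deviation requires (14−4)(δ+…+δ^K) ≥ 25−14, i.e. δ+…+δ^K ≥ 11/10 ≈ 1.1000.
With δ = 3/4, the partial sums are K=1: 0.7500, K=2: 1.3125.
K = 2 is the first length at which the sum reaches 1.1000.

2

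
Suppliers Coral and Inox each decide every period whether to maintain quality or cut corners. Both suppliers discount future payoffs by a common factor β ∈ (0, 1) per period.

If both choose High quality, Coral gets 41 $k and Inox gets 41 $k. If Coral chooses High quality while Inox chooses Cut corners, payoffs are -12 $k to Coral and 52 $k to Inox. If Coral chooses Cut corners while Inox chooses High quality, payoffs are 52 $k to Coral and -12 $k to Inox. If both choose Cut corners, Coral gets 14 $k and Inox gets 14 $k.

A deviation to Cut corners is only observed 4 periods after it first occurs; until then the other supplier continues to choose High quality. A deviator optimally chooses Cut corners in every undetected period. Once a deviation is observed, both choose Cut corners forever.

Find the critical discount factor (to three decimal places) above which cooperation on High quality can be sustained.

Deviating for the 4 undetected periods gains 52−41 = 11 per period over cooperation, then loses 41−14 = 27 per period forever once punishment starts.
Gain: 11(1 + β + … + β^3); loss: 27·β^4/(1−β).
No profitable deviation ⇔ 11(1−β^4) ≤ 27·β^4, i.e. β^4 ≥ 11/(11+27) = 11/38.
Hence β ≥ (11/38)^(1/4) ≈ 0.734.

0.734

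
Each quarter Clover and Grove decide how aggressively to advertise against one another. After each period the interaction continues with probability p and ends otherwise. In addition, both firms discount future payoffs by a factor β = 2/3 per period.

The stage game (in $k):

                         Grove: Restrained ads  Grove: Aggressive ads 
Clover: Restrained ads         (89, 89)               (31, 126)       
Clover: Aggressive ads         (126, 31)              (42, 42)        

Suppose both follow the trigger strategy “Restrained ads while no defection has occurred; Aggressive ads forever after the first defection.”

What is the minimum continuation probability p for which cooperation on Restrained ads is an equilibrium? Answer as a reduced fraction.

Expected continuation weight on next period's payoff is β·p = 2/3·p, which plays the role of the discount factor.
Cooperation requires 2/3·p ≥ (126−89)/(126−42) = 37/84, hence p ≥ 37/56.

37/56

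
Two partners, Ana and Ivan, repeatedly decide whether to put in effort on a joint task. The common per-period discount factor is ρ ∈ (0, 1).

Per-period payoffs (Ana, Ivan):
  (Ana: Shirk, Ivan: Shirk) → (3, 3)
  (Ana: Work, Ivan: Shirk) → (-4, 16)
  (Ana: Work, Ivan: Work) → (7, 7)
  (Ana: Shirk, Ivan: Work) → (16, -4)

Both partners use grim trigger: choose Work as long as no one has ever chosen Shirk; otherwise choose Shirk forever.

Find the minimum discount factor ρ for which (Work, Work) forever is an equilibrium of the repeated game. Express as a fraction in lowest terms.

9/13

One-period gain from deviating is 16 − 7 = 9. The loss is 7 − 3 = 4 in every subsequent period, with present value 4·ρ/(1−ρ).
Deviation is unprofitable when 4·ρ/(1−ρ) ≥ 9, i.e. ρ/(1−ρ) ≥ 9/4.
Equivalently ρ ≥ 9/(9+4) = 9/13.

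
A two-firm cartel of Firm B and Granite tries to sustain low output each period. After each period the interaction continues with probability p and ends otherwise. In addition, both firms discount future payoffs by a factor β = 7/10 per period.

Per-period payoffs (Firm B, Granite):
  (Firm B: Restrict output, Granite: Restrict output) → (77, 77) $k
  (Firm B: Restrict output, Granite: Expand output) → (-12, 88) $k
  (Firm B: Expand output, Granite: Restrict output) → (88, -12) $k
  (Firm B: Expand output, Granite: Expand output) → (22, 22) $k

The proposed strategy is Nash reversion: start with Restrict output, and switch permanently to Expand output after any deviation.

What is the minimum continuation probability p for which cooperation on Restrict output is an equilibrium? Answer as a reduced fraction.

With continuation probability p and discount β, the effective per-period discount factor is βp.
Grim-trigger IC: βp ≥ (88−77)/(88−22) = 1/6.
So p ≥ (1/6)/(7/10) = 5/21.

5/21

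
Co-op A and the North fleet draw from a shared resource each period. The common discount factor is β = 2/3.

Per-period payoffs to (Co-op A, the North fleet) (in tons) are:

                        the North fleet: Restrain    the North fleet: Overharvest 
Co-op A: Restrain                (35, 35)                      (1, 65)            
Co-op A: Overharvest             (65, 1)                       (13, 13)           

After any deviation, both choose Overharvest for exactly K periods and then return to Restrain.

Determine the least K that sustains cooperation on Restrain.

3

No profitable deviation requires (35−13)(β+…+β^K) ≥ 65−35, i.e. β+…+β^K ≥ 15/11 ≈ 1.3636.
With β = 2/3, the partial sums are K=1: 0.6667, K=2: 1.1111, K=3: 1.4074.
K = 3 is the first length at which the sum reaches 1.3636.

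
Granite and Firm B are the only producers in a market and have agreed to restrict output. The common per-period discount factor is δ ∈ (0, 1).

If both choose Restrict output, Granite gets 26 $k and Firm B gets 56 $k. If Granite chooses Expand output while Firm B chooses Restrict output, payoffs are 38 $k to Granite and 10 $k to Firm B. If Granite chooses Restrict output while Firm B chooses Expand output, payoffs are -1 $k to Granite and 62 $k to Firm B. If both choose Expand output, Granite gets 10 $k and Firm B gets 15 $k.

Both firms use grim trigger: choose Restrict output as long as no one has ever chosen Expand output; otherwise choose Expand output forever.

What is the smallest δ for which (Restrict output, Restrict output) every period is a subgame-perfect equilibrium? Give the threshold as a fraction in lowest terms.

Granite's threshold: (38−26)/(38−10) = 3/7.
Firm B's threshold: (62−56)/(62−15) = 6/47.
3/7 > 6/47, so Granite binds and δ* = 3/7.

3/7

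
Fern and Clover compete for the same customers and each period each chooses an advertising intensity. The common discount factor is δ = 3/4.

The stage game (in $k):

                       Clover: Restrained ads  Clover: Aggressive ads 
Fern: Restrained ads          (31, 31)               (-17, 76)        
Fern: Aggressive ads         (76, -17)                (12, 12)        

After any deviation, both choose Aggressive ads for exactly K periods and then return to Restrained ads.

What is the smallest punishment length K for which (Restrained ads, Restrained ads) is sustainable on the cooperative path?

6

IC: δ(1−δ^K)/(1−δ) ≥ (76−31)/(31−12) = 45/19.
With δ = 3/4: need 1 − δ^K ≥ 45/19·(1−3/4)/(3/4), i.e. δ^K ≤ 0.2105.
Since (3/4)^5 = 0.2373 and (3/4)^6 = 0.1780, the smallest such K is 6.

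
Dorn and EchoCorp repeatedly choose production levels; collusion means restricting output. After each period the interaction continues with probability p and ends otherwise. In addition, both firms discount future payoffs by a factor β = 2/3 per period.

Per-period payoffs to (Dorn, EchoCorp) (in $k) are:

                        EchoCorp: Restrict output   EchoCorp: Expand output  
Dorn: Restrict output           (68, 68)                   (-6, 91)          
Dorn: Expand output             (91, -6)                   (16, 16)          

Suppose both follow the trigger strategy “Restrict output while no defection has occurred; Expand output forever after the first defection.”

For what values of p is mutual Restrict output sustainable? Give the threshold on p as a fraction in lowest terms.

23/50

With continuation probability p and discount β, the effective per-period discount factor is βp.
Grim-trigger IC: βp ≥ (91−68)/(91−16) = 23/75.
So p ≥ (23/75)/(2/3) = 23/50.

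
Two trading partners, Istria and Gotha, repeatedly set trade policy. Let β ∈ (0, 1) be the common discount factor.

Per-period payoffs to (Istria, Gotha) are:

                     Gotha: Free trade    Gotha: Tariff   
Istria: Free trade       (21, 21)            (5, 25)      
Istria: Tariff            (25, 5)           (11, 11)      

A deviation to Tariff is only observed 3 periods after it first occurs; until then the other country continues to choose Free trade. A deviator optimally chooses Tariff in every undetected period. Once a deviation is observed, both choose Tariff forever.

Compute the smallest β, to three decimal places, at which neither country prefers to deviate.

Deviating for the 3 undetected periods gains 25−21 = 4 per period over cooperation, then loses 21−11 = 10 per period forever once punishment starts.
Gain: 4(1 + β + … + β^2); loss: 10·β^3/(1−β).
No profitable deviation ⇔ 4(1−β^3) ≤ 10·β^3, i.e. β^3 ≥ 4/(4+10) = 2/7.
Hence β ≥ (2/7)^(1/3) ≈ 0.659.

0.659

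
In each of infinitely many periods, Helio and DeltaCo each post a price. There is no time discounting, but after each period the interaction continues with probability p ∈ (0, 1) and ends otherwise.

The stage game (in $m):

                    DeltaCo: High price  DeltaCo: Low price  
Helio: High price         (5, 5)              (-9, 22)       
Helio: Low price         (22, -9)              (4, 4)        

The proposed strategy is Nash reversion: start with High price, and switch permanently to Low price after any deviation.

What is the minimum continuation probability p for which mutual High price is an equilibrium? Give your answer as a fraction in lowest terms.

With no time discounting, the continuation probability p plays the role of the discount factor.
Grim-trigger IC: 5/(1−p) ≥ 22 + 4p/(1−p) ⇒ p ≥ (22−5)/(22−4) = 17/18.

17/18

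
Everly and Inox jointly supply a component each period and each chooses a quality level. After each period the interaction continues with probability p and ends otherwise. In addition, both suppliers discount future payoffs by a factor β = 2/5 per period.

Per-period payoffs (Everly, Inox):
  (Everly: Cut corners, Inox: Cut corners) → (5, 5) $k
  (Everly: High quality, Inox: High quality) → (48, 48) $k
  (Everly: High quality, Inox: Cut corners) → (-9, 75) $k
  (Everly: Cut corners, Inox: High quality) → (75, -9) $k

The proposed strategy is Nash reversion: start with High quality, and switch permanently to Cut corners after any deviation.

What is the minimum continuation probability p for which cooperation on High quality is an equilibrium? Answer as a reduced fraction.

27/28

Expected continuation weight on next period's payoff is β·p = 2/5·p, which plays the role of the discount factor.
Cooperation requires 2/5·p ≥ (75−48)/(75−5) = 27/70, hence p ≥ 27/28.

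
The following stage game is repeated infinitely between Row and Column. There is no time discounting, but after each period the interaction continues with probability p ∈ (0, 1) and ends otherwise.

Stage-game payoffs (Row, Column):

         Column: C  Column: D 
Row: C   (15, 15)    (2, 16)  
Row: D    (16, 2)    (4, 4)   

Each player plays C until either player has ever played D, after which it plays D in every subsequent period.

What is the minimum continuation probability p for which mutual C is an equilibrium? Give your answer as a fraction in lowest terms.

1/12

Expected cooperation value is 15 + p·15 + p²·15 + … = 15/(1−p); deviation gives 16 + p·4/(1−p).
15 ≥ 16(1−p) + 4p ⇒ 12p ≥ 1 ⇒ p ≥ 1/12.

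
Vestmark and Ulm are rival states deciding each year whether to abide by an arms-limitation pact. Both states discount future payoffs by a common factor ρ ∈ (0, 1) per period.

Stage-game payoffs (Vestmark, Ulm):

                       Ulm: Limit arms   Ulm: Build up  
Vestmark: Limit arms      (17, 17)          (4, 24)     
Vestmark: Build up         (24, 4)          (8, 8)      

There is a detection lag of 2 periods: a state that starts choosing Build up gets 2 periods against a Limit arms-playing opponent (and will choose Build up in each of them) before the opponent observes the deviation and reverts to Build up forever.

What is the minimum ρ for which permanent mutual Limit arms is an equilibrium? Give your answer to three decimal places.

0.661

Deviating for the 2 undetected periods gains 24−17 = 7 per period over cooperation, then loses 17−8 = 9 per period forever once punishment starts.
Gain: 7(1 + ρ + … + ρ^1); loss: 9·ρ^2/(1−ρ).
No profitable deviation ⇔ 7(1−ρ^2) ≤ 9·ρ^2, i.e. ρ^2 ≥ 7/(7+9) = 7/16.
Hence ρ ≥ (7/16)^(1/2) ≈ 0.661.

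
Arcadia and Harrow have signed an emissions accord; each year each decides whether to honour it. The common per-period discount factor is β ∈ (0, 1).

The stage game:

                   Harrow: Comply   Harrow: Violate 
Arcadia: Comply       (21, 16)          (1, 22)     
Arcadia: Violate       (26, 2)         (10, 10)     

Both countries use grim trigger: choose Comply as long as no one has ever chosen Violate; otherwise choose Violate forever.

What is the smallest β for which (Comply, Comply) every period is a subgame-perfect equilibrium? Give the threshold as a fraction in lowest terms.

1/2

Arcadia: cooperation gives 21 each period; deviation gives 26 once then 10 forever.
  21/(1−β) ≥ 26 + 10β/(1−β) ⇒ β ≥ 5/16.
Harrow: cooperation gives 16 each period; deviation gives 22 once then 10 forever.
  β ≥ 6/12 = 1/2.
Both must hold, so the binding constraint is Harrow's: β ≥ 1/2.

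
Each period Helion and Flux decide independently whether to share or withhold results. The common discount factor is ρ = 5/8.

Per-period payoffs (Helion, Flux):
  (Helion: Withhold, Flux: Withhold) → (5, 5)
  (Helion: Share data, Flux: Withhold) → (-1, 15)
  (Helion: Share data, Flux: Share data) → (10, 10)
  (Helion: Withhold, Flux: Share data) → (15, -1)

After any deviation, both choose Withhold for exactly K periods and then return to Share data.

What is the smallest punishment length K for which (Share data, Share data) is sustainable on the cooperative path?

IC: ρ(1−ρ^K)/(1−ρ) ≥ (15−10)/(10−5) = 1.
With ρ = 5/8: need 1 − ρ^K ≥ 1·(1−5/8)/(5/8), i.e. ρ^K ≤ 0.4000.
Since (5/8)^1 = 0.6250 and (5/8)^2 = 0.3906, the smallest such K is 2.

2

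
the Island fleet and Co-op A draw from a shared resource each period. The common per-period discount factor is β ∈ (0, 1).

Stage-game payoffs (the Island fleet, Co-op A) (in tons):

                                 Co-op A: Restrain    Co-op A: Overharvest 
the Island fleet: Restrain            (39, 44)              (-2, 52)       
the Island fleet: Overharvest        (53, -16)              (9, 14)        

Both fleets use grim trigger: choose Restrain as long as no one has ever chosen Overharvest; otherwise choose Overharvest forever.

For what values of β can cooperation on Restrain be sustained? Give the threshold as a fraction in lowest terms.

7/22

the Island fleet: cooperation gives 39 each period; deviation gives 53 once then 9 forever.
  39/(1−β) ≥ 53 + 9β/(1−β) ⇒ β ≥ 14/44 = 7/22.
Co-op A: cooperation gives 44 each period; deviation gives 52 once then 14 forever.
  β ≥ 8/38 = 4/19.
Both must hold, so the binding constraint is the Island fleet's: β ≥ 7/22.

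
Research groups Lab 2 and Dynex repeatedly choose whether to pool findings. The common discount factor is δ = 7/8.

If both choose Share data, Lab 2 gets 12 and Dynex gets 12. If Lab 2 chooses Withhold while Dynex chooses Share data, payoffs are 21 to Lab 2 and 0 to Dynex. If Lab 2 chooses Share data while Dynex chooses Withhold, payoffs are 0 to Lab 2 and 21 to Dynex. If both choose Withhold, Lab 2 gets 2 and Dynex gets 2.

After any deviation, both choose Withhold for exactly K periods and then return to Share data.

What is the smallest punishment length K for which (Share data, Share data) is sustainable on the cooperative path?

IC: δ(1−δ^K)/(1−δ) ≥ (21−12)/(12−2) = 9/10.
With δ = 7/8: need 1 − δ^K ≥ 9/10·(1−7/8)/(7/8), i.e. δ^K ≤ 0.8714.
Since (7/8)^1 = 0.8750 and (7/8)^2 = 0.7656, the smallest such K is 2.

2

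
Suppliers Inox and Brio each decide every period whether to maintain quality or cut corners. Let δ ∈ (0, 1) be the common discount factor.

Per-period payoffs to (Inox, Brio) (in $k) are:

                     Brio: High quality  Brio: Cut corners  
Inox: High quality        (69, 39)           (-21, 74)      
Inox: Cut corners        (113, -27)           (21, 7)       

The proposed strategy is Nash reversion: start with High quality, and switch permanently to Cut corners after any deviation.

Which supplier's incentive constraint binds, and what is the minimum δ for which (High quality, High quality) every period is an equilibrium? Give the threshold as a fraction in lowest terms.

Brio; δ ≥ 35/67

For Inox: deviation gain 113−69 = 44, per-period punishment loss 69−21 = 48. IC gives δ ≥ 44/92 = 11/23.
For Brio: gain 35, loss 32 per period, so δ ≥ 35/67.
The tighter constraint is Brio's, so cooperation needs δ ≥ 35/67.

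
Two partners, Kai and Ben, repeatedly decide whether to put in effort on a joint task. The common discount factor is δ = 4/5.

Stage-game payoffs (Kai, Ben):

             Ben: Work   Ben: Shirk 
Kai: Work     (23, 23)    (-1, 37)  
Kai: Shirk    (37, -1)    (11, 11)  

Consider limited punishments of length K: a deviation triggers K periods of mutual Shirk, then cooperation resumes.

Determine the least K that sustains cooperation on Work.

2

No profitable deviation requires (23−11)(δ+…+δ^K) ≥ 37−23, i.e. δ+…+δ^K ≥ 7/6 ≈ 1.1667.
With δ = 4/5, the partial sums are K=1: 0.8000, K=2: 1.4400.
K = 2 is the first length at which the sum reaches 1.1667.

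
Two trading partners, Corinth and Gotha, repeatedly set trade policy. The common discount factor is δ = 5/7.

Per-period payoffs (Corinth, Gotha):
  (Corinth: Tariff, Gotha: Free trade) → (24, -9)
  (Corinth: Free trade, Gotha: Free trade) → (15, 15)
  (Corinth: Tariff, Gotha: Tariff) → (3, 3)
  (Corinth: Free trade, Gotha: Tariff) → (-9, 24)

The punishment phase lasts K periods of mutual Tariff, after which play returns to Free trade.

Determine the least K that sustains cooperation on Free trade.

2

IC: δ(1−δ^K)/(1−δ) ≥ (24−15)/(15−3) = 3/4.
With δ = 5/7: need 1 − δ^K ≥ 3/4·(1−5/7)/(5/7), i.e. δ^K ≤ 0.7000.
Since (5/7)^1 = 0.7143 and (5/7)^2 = 0.5102, the smallest such K is 2.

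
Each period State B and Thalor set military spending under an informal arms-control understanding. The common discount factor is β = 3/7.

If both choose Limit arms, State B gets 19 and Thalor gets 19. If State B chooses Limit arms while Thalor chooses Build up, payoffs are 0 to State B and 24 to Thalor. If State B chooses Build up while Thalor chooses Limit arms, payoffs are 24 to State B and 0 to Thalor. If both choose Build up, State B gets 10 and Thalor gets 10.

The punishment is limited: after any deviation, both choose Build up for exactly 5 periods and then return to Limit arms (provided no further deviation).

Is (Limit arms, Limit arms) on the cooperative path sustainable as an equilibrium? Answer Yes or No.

Yes

A one-shot deviation gives 24 now, then 10 for 5 periods, then back to 19.
Gain from deviating: (24−19) today; loss: (19−10) in each of the next 5 periods.
No-deviation condition: (19−10)(β+…+β^5) ≥ 24−19, i.e. β+…+β^5 ≥ 5/9.
At β = 3/7: β+…+β^5 = 0.7392 ≥ 0.5556.
So cooperation is sustainable.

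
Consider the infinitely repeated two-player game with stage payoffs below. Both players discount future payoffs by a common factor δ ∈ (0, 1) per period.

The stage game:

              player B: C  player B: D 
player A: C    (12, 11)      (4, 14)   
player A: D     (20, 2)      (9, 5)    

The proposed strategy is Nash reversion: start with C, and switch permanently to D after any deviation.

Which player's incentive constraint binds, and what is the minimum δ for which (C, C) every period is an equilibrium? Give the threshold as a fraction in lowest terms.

player A; δ ≥ 8/11

For player A: deviation gain 20−12 = 8, per-period punishment loss 12−9 = 3. IC gives δ ≥ 8/11.
For player B: gain 3, loss 6 per period, so δ ≥ 3/9 = 1/3.
The tighter constraint is player A's, so cooperation needs δ ≥ 8/11.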